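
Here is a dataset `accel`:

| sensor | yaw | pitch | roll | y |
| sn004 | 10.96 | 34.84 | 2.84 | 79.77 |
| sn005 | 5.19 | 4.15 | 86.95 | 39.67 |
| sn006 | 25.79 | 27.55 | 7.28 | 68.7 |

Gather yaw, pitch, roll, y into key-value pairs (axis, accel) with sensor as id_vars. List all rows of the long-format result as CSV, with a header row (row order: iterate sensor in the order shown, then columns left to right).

Each (sensor, column) pair becomes one row: 3 × 4 = 12 rows.
For example, (sn004, yaw) → accel=10.96.

sensor,axis,accel
sn004,yaw,10.96
sn004,pitch,34.84
sn004,roll,2.84
sn004,y,79.77
sn005,yaw,5.19
sn005,pitch,4.15
sn005,roll,86.95
sn005,y,39.67
sn006,yaw,25.79
sn006,pitch,27.55
sn006,roll,7.28
sn006,y,68.7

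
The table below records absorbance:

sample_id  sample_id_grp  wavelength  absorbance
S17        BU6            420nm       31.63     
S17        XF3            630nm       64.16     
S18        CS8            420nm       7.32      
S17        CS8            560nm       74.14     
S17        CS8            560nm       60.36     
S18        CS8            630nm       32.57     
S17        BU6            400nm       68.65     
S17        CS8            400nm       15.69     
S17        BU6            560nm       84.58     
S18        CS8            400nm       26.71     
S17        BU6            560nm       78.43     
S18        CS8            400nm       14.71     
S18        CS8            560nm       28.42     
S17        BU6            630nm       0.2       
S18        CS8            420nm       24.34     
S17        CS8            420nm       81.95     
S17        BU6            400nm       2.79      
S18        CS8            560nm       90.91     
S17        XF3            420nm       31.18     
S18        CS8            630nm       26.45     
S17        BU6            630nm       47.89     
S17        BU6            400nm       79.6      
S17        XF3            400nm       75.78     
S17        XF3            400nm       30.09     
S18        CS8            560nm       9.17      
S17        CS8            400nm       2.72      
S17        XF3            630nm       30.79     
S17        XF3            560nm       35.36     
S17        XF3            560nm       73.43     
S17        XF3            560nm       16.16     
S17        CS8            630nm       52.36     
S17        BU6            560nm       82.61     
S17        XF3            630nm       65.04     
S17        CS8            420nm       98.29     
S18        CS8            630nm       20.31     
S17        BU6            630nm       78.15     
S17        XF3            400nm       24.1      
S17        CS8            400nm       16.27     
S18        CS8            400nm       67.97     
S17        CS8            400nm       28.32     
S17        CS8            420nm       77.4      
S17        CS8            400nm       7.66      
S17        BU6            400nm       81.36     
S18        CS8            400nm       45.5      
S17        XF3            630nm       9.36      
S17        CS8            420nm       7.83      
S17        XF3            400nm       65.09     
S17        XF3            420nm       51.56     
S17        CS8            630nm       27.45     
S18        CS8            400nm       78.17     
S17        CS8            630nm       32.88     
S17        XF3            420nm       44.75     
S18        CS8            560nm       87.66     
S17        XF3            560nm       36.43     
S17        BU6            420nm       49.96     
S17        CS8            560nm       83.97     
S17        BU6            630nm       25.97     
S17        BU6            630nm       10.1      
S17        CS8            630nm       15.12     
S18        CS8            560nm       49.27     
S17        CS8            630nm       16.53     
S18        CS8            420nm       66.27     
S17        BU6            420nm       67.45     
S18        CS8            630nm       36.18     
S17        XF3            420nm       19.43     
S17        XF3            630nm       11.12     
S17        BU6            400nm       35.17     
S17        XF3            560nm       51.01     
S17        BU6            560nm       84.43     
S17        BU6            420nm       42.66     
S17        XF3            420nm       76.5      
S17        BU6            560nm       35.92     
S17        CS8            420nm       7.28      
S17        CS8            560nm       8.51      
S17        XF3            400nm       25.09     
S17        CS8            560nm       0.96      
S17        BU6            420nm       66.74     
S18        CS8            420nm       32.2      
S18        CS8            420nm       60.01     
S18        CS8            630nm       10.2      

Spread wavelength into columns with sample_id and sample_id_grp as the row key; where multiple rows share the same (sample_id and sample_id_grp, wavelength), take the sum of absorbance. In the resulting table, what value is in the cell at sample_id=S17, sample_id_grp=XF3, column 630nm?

Rows with sample_id=S17, sample_id_grp=XF3 and wavelength=630nm: absorbance values are 64.16, 30.79, 65.04, 9.36, 11.12.
64.16 + 30.79 + 65.04 + 9.36 + 11.12 = 180.47.

180.47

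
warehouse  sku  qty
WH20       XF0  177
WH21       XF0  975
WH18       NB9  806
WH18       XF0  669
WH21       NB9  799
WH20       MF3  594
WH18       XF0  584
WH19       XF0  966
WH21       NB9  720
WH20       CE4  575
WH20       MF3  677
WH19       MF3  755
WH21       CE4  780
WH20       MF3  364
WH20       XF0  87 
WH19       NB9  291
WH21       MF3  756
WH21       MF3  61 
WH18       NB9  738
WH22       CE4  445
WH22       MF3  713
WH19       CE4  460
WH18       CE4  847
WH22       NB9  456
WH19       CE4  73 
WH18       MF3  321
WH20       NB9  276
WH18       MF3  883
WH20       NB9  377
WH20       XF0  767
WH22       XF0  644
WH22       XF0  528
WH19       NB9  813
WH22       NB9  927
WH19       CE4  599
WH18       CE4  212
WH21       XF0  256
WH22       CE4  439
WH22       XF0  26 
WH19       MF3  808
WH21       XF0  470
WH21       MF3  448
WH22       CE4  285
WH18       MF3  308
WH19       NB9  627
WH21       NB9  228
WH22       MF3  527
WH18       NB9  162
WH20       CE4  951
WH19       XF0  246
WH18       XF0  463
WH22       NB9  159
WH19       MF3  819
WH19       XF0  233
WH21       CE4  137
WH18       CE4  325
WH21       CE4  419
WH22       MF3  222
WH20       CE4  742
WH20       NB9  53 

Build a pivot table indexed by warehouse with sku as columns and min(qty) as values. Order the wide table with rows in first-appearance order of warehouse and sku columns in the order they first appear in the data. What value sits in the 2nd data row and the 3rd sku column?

61

With rows in first-appearance order of warehouse, row 2 is warehouse=WH21. sku columns in first-appearance order: XF0, NB9, MF3, CE4; column 3 is MF3.
Long rows with warehouse=WH21, sku=MF3: min(756, 61, 448) = 61.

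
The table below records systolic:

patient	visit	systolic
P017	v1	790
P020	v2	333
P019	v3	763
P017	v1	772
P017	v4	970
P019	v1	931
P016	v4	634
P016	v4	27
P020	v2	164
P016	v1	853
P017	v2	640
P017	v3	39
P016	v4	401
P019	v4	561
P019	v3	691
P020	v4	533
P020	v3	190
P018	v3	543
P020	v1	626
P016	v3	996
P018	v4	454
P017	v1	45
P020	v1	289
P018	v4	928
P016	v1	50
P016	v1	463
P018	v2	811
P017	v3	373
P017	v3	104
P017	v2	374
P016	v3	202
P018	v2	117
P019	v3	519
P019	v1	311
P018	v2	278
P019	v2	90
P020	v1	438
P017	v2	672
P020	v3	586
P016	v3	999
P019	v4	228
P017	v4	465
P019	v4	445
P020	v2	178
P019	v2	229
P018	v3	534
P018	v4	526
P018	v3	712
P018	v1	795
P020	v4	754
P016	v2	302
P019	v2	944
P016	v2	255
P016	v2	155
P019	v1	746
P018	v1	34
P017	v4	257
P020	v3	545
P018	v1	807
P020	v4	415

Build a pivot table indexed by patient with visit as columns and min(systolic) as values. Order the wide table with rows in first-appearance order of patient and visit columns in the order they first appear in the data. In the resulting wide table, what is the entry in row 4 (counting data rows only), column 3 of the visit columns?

202

With rows in first-appearance order of patient, row 4 is patient=P016. visit columns in first-appearance order: v1, v2, v3, v4; column 3 is v3.
Long rows with patient=P016, visit=v3: min(996, 202, 999) = 202.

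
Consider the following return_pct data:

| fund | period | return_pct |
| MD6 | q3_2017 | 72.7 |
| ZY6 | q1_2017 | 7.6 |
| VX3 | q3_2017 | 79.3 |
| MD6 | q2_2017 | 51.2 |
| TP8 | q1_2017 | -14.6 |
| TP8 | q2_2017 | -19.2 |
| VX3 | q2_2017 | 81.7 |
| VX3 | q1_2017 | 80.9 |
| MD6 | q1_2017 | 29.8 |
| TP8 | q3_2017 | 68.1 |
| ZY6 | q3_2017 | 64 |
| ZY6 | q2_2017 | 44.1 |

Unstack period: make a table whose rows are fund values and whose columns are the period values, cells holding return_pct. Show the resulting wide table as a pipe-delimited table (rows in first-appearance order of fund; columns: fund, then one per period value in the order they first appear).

| fund | q3_2017 | q1_2017 | q2_2017 |
| MD6 | 72.7 | 29.8 | 51.2 |
| ZY6 | 64 | 7.6 | 44.1 |
| VX3 | 79.3 | 80.9 | 81.7 |
| TP8 | 68.1 | -14.6 | -19.2 |

Columns: fund plus the 3 distinct period values (q3_2017, q1_2017, q2_2017).
For example, row MD6 column q3_2017 takes return_pct=72.7 from the long row (MD6, q3_2017).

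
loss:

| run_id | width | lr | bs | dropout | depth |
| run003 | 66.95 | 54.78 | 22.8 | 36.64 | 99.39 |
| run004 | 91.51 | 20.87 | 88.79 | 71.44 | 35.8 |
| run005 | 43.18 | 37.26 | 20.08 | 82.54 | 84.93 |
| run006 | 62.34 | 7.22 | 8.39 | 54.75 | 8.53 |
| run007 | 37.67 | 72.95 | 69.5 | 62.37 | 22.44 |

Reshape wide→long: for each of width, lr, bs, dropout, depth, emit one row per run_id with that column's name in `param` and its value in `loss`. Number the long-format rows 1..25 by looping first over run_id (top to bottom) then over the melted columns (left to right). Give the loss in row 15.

25 rows total (5 × 5). Row 15: index ⌊(15-1)/5⌋ = 2 into run_id → run005; (15-1) mod 5 = 4 into the melted columns → depth.
So row 15 is (run005, depth, 84.93); loss = 84.93.

84.93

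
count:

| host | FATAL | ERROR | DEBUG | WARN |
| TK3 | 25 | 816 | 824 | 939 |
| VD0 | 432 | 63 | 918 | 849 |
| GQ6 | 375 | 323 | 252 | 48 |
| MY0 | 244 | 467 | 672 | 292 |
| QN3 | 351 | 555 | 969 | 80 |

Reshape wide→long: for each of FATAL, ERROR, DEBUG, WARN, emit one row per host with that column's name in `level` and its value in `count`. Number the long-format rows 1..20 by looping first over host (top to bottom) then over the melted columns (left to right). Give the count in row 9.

20 rows total (5 × 4). Row 9: index ⌊(9-1)/4⌋ = 2 into host → GQ6; (9-1) mod 4 = 0 into the melted columns → FATAL.
So row 9 is (GQ6, FATAL, 375); count = 375.

375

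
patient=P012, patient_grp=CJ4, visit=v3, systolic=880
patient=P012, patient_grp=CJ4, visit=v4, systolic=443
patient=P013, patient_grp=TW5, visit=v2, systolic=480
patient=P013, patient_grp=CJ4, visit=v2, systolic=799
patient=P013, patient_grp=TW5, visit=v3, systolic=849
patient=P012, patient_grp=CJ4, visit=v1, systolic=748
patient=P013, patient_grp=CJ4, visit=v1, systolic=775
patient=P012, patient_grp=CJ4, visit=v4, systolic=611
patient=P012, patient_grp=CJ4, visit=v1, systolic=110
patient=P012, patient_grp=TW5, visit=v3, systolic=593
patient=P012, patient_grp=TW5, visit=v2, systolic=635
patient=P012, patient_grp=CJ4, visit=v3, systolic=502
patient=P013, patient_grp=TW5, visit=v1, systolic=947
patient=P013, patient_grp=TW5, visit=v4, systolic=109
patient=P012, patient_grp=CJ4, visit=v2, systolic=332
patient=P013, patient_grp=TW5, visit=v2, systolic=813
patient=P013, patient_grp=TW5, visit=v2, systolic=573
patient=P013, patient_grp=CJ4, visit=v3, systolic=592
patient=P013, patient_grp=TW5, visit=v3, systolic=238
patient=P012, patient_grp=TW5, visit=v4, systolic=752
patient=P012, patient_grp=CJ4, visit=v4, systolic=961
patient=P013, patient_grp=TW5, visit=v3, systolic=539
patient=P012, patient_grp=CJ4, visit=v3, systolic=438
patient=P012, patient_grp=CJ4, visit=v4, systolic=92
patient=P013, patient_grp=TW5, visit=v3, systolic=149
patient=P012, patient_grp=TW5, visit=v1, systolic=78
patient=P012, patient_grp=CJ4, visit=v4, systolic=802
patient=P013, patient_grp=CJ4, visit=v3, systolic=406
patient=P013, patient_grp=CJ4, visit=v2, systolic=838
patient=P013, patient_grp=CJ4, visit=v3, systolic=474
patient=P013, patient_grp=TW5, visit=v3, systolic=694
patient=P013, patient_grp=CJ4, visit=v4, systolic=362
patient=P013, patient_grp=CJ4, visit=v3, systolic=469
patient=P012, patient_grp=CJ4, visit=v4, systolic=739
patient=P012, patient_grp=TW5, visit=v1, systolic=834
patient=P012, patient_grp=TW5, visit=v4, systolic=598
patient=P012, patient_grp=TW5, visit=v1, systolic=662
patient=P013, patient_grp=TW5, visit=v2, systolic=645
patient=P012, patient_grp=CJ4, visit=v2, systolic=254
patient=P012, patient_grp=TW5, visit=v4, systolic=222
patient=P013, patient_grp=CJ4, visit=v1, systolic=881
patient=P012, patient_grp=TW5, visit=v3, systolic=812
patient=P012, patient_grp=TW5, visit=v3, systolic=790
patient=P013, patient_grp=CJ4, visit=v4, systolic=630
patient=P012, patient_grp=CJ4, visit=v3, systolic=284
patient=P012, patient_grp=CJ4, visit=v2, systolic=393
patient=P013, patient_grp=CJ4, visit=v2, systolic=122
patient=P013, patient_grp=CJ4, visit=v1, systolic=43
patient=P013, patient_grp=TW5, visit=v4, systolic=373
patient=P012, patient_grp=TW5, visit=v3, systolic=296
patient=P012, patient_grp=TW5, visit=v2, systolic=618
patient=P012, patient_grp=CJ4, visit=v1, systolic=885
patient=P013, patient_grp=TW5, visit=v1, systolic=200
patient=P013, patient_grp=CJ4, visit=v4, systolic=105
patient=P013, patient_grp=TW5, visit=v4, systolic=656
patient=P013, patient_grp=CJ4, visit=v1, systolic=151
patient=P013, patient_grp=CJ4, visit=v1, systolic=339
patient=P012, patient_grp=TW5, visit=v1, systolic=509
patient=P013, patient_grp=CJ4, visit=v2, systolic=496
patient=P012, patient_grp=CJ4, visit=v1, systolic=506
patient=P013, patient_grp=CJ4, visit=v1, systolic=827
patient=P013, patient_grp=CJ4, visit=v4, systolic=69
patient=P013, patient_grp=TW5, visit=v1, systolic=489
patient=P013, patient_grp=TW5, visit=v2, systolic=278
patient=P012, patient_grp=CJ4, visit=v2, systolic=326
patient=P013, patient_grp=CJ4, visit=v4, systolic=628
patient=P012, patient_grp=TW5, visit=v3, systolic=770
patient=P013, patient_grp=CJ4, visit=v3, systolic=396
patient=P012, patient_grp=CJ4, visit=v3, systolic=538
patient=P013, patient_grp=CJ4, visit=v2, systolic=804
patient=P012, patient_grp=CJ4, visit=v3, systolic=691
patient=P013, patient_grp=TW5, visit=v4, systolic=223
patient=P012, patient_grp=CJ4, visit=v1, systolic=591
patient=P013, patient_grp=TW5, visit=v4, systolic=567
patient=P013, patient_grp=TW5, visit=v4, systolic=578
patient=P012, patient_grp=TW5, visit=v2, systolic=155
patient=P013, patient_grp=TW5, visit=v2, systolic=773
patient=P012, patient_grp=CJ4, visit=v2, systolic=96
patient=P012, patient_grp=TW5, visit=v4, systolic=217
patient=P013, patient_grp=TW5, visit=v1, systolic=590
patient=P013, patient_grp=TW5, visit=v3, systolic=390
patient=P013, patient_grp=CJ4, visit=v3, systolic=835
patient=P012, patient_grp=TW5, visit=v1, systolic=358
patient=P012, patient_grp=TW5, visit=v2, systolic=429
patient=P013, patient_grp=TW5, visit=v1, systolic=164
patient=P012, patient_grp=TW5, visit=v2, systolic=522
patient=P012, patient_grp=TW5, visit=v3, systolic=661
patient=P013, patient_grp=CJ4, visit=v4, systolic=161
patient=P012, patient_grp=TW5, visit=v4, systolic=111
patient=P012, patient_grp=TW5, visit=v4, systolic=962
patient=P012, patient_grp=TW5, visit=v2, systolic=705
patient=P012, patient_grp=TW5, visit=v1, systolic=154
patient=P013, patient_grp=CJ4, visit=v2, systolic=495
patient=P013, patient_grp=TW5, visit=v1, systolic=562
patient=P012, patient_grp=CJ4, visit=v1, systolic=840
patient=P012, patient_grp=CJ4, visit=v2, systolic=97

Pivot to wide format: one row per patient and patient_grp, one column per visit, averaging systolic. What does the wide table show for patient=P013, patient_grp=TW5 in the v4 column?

417.67

Rows with patient=P013, patient_grp=TW5 and visit=v4: systolic values are 109, 373, 656, 223, 567, 578.
(109 + 373 + 656 + 223 + 567 + 578) / 6 = 417.67.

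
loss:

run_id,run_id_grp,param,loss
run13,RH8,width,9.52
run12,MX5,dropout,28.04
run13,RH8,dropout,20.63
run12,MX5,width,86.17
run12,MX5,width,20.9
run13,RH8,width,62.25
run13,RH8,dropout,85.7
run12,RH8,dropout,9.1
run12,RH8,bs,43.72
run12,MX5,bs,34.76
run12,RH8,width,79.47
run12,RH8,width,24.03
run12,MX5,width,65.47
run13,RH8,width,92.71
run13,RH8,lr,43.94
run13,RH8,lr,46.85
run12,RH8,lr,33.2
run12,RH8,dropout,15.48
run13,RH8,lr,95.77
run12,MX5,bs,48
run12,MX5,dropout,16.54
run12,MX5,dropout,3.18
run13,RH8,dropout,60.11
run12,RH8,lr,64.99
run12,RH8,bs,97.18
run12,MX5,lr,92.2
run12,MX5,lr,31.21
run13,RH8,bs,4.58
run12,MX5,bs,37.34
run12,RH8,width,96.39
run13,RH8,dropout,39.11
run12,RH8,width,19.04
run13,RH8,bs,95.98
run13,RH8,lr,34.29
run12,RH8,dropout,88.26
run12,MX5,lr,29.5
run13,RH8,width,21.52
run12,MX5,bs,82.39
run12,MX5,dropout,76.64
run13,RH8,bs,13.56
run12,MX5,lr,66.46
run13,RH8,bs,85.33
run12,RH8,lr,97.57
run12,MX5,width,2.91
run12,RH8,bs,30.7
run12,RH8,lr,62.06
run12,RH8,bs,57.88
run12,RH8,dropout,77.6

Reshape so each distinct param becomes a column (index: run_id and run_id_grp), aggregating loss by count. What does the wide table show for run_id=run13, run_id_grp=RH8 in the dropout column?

Rows with run_id=run13, run_id_grp=RH8 and param=dropout: loss values are 20.63, 85.7, 60.11, 39.11.
4 rows match — count = 4.

4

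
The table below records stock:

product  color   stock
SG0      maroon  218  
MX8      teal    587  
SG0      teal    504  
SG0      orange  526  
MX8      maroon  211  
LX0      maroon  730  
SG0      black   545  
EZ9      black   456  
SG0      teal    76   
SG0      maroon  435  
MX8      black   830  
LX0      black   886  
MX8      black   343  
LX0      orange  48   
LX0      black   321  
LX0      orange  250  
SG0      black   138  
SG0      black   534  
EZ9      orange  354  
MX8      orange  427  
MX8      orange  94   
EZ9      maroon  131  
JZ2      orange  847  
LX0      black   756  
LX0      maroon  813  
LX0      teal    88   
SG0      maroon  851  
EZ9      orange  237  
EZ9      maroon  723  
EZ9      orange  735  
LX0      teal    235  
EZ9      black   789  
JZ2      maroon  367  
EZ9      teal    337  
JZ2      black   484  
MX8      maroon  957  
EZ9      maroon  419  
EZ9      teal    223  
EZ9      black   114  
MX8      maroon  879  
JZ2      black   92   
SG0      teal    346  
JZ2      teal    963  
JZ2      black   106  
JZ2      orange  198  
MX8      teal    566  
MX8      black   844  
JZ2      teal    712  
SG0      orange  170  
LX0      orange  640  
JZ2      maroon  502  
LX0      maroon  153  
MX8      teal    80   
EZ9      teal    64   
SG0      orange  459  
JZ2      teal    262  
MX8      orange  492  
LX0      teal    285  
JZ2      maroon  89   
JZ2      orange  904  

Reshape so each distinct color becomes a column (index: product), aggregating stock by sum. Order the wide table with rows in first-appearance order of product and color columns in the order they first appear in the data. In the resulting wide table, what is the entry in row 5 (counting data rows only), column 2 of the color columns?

With rows in first-appearance order of product, row 5 is product=JZ2. color columns in first-appearance order: maroon, teal, orange, black; column 2 is teal.
Long rows with product=JZ2, color=teal: 963 + 712 + 262 = 1937.

1937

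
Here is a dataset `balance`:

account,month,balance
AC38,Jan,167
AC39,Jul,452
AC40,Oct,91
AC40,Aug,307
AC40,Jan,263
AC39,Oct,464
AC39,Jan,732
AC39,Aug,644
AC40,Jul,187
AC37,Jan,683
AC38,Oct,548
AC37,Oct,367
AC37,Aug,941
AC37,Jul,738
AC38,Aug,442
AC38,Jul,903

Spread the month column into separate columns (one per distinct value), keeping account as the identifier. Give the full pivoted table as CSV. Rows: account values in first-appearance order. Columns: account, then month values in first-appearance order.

Columns: account plus the 4 distinct month values (Jan, Jul, Oct, Aug).
For example, row AC38 column Jan takes balance=167 from the long row (AC38, Jan).

account,Jan,Jul,Oct,Aug
AC38,167,903,548,442
AC39,732,452,464,644
AC40,263,187,91,307
AC37,683,738,367,941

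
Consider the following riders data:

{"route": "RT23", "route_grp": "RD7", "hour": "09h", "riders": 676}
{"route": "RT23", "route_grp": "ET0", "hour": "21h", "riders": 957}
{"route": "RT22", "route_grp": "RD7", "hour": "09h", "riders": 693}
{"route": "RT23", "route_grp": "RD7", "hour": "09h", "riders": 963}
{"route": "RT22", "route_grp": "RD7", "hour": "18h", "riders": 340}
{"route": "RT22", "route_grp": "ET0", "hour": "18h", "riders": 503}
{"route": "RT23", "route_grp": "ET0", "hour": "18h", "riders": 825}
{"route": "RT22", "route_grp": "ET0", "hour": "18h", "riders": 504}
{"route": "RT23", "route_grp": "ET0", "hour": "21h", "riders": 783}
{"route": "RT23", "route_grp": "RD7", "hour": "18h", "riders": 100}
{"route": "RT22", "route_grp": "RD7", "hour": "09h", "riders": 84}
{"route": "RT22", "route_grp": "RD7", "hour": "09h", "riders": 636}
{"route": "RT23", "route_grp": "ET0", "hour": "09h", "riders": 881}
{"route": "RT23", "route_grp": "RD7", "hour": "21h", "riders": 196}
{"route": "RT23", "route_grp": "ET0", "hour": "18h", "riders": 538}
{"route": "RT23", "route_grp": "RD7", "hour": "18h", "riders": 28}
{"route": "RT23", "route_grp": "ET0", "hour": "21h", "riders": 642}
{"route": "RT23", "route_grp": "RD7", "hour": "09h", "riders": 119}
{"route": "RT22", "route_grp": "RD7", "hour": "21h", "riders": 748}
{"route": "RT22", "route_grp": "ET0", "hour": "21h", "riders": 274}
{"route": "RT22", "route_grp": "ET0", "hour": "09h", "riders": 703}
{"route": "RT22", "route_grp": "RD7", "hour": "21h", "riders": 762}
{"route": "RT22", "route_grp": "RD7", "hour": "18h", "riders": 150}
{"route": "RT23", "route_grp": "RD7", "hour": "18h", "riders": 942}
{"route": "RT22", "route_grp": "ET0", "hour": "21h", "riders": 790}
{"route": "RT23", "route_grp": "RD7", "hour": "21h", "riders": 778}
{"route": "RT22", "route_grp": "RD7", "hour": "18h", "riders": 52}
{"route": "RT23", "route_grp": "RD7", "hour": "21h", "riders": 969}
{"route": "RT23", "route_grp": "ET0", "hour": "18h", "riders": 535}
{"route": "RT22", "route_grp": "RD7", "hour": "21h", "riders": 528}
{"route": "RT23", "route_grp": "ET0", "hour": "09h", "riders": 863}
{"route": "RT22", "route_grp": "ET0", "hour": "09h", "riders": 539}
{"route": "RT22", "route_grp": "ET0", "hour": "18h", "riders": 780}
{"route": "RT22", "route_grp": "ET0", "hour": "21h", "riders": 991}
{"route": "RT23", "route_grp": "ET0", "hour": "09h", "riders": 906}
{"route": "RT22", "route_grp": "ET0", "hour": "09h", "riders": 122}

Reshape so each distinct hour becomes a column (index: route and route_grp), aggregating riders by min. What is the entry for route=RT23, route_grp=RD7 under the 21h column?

Rows with route=RT23, route_grp=RD7 and hour=21h: riders values are 196, 778, 969.
min(196, 778, 969) = 196.

196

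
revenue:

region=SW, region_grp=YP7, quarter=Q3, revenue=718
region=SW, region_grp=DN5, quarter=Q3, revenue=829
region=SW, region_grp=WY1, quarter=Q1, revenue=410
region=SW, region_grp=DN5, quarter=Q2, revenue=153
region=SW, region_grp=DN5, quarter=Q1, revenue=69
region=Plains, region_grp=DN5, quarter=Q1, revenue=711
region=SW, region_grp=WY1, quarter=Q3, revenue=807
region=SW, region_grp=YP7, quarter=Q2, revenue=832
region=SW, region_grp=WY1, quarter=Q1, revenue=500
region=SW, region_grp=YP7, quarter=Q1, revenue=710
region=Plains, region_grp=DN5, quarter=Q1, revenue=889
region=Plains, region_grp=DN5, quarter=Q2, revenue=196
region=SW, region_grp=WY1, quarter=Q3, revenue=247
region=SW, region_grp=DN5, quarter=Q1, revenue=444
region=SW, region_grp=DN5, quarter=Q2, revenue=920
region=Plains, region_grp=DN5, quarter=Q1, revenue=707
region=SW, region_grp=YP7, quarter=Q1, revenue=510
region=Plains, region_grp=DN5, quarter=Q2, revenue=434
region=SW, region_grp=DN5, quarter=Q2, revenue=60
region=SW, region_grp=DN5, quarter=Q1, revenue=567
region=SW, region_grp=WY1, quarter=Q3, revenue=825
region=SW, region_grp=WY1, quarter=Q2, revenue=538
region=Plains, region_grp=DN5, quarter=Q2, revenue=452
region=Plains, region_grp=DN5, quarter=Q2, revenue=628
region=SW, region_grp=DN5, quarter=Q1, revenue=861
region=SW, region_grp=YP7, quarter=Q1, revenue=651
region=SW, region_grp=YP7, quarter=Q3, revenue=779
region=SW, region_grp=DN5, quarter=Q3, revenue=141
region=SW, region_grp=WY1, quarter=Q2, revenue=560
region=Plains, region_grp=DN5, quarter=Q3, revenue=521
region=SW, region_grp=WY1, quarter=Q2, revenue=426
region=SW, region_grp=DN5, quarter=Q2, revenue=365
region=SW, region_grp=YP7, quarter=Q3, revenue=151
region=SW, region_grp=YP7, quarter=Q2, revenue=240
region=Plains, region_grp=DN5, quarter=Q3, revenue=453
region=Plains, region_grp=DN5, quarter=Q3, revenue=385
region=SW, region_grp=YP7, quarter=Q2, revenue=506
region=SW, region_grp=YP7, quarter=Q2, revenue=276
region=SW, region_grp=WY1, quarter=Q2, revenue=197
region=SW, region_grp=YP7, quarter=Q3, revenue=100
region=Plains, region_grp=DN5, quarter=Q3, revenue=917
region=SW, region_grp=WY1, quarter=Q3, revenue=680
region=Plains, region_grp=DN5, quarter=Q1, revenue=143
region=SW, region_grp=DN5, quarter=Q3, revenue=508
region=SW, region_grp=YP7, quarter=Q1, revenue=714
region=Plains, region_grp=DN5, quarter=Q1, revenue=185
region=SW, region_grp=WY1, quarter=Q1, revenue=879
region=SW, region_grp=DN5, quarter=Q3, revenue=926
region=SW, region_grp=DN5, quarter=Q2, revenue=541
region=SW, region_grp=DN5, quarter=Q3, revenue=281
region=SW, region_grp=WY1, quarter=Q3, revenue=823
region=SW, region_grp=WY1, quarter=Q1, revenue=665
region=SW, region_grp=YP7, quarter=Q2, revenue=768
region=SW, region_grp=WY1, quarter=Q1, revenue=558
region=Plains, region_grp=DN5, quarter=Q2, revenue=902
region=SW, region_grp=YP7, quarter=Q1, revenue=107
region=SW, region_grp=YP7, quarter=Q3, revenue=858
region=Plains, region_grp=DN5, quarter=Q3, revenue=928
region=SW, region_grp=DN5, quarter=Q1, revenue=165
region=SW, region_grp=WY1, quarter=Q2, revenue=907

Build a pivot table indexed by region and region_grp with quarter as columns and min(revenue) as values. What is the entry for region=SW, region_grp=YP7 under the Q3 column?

100

Rows with region=SW, region_grp=YP7 and quarter=Q3: revenue values are 718, 779, 151, 100, 858.
min(718, 779, 151, 100, 858) = 100.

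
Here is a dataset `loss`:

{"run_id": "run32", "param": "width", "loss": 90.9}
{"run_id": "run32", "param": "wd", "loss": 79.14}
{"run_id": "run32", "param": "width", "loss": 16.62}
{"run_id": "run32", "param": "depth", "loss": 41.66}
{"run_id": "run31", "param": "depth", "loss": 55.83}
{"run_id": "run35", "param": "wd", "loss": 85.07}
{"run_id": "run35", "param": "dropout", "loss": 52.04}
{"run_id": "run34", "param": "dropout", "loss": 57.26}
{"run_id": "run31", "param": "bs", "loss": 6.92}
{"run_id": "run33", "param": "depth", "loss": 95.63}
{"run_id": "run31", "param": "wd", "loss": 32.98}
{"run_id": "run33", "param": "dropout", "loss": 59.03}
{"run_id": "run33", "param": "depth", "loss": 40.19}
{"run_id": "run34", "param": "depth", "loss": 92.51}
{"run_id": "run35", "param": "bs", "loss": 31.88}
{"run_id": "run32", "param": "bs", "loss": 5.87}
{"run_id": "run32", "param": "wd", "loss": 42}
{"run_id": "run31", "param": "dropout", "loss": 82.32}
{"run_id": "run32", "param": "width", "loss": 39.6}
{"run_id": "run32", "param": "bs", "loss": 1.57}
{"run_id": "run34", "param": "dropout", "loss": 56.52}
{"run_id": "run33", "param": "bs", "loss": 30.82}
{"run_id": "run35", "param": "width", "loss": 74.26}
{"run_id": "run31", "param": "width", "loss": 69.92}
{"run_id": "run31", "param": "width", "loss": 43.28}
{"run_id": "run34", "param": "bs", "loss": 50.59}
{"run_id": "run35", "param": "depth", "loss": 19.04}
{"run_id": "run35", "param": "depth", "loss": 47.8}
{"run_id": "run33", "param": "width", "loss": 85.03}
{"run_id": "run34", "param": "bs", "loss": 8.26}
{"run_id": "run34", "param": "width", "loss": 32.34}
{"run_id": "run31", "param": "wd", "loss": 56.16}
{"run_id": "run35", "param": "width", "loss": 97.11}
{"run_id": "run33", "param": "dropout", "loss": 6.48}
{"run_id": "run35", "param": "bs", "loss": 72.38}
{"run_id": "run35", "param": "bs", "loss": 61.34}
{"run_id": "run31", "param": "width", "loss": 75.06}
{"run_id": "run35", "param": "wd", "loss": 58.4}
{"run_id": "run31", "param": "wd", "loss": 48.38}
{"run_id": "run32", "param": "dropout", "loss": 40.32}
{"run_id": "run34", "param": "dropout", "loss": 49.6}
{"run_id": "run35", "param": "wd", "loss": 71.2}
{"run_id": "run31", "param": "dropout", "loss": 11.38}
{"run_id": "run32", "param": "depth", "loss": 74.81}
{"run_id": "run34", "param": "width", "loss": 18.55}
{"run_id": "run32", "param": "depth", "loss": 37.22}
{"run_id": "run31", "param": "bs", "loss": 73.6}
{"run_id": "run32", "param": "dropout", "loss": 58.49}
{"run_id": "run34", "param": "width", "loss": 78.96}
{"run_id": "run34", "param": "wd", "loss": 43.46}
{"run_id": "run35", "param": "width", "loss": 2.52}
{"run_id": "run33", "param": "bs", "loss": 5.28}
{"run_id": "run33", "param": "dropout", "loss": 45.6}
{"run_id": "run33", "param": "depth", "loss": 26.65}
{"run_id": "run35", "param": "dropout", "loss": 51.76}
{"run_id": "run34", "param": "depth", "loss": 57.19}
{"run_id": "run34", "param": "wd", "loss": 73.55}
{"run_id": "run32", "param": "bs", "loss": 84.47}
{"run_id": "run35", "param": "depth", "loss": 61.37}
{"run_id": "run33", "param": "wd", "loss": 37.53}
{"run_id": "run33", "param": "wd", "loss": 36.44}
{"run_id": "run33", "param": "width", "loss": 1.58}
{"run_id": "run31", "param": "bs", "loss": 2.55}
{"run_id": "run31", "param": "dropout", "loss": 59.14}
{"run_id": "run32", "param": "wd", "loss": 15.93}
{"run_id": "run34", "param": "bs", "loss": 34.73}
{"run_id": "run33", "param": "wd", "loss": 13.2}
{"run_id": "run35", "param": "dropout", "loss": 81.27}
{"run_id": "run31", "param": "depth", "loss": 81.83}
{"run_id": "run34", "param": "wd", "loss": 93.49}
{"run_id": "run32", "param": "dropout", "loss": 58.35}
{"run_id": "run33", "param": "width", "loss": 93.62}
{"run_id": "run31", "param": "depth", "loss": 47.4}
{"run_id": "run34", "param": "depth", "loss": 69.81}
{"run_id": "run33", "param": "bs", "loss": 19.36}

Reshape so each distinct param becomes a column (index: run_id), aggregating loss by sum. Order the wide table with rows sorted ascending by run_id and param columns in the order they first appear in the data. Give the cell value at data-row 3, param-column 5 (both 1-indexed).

55.46

With rows sorted ascending by run_id, row 3 is run_id=run33. param columns in first-appearance order: width, wd, depth, dropout, bs; column 5 is bs.
Long rows with run_id=run33, param=bs: 30.82 + 5.28 + 19.36 = 55.46.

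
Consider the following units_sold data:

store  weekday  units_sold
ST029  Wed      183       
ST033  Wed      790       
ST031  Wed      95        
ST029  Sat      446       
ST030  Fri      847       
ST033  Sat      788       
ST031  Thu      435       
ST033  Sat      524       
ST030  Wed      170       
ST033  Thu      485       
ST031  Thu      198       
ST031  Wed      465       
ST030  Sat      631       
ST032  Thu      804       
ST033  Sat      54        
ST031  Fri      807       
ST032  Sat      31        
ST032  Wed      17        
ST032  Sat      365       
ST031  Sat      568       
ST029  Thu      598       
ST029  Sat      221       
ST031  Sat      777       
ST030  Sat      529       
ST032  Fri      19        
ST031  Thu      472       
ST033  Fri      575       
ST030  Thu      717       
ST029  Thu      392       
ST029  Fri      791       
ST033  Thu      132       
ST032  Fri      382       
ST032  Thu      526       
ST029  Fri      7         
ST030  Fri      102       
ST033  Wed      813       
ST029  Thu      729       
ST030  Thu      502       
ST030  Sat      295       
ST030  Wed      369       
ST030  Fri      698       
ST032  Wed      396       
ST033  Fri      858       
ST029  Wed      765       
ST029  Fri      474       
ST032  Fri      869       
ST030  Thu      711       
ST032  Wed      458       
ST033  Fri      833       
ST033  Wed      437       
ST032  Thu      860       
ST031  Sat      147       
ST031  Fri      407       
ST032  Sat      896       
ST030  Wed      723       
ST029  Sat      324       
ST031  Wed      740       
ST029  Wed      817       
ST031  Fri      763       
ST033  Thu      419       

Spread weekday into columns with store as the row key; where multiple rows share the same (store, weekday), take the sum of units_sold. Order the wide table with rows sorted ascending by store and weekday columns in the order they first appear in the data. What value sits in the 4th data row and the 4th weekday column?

With rows sorted ascending by store, row 4 is store=ST032. weekday columns in first-appearance order: Wed, Sat, Fri, Thu; column 4 is Thu.
Long rows with store=ST032, weekday=Thu: 804 + 526 + 860 = 2190.

2190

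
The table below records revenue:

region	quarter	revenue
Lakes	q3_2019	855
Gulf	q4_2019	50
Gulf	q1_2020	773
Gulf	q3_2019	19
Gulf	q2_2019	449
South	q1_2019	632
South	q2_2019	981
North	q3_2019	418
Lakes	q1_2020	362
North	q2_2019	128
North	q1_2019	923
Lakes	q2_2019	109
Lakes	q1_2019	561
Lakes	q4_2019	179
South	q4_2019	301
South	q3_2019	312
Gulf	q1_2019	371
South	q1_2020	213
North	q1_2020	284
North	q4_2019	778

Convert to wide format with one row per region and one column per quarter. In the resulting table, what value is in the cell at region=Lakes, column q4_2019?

179

Wide layout: rows indexed by region, columns are the 5 distinct quarter values (q3_2019, q4_2019, q1_2020, q2_2019, q1_2019).
Cell (region=Lakes, quarter=q4_2019) draws from the long row where region=Lakes and quarter=q4_2019, which has revenue=179.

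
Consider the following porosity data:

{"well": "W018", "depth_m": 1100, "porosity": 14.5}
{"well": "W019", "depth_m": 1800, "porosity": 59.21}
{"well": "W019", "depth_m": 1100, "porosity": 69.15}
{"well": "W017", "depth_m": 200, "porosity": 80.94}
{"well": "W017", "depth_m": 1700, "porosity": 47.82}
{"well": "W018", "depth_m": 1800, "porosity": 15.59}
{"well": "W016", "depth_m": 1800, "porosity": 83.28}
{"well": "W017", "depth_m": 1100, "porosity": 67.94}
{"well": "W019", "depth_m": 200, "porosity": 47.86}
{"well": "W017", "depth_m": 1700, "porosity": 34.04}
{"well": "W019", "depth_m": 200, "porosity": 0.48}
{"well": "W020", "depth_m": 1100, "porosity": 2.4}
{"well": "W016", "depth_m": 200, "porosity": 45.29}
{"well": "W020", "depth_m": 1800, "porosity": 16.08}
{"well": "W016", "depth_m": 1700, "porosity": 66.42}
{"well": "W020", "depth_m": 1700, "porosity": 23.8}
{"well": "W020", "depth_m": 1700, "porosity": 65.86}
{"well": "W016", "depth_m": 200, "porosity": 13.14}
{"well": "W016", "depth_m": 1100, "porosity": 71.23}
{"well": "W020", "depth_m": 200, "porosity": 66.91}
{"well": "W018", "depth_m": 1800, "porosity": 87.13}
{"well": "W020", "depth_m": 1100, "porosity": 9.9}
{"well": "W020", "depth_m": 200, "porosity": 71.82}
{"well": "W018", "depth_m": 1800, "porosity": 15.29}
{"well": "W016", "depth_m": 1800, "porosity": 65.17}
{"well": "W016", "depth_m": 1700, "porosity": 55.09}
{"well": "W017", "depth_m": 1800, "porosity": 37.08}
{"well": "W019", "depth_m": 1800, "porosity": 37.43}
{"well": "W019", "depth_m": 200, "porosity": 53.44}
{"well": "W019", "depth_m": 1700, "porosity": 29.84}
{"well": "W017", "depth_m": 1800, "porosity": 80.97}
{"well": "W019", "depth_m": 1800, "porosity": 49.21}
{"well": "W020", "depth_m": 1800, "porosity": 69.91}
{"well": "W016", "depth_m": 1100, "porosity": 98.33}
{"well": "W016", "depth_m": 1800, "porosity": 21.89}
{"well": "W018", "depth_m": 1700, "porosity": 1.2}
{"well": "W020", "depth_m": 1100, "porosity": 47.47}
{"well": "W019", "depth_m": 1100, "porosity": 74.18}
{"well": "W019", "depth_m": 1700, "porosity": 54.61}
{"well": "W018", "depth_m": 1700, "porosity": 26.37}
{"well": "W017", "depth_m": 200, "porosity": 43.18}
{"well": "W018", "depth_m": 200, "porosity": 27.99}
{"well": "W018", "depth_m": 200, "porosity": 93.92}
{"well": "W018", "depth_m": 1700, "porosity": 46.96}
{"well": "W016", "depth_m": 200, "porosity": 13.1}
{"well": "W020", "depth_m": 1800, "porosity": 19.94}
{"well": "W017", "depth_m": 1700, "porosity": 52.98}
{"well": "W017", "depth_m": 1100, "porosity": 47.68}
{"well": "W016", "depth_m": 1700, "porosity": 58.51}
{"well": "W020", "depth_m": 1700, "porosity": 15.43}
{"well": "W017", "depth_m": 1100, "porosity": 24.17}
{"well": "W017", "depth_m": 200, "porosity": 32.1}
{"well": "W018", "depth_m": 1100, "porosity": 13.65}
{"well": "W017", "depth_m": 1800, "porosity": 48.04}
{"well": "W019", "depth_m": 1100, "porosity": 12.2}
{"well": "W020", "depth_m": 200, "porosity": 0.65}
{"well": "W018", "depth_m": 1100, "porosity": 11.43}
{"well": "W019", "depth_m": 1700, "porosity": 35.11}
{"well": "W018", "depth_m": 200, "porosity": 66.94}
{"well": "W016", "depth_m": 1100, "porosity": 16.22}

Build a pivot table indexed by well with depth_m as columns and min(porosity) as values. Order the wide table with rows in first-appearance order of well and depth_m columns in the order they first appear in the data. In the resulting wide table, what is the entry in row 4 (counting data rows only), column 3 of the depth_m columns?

13.1

With rows in first-appearance order of well, row 4 is well=W016. depth_m columns in first-appearance order: 1100, 1800, 200, 1700; column 3 is 200.
Long rows with well=W016, depth_m=200: min(45.29, 13.14, 13.1) = 13.1.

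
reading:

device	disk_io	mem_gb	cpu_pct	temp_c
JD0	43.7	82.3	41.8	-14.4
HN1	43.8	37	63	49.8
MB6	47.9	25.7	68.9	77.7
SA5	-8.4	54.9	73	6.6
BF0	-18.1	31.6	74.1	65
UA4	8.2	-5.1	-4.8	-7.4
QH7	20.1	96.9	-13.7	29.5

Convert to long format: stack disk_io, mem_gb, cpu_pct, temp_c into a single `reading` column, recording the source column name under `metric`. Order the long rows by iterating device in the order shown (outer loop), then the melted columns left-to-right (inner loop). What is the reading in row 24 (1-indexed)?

28 rows total (7 × 4). Row 24: index ⌊(24-1)/4⌋ = 5 into device → UA4; (24-1) mod 4 = 3 into the melted columns → temp_c.
So row 24 is (UA4, temp_c, -7.4); reading = -7.4.

-7.4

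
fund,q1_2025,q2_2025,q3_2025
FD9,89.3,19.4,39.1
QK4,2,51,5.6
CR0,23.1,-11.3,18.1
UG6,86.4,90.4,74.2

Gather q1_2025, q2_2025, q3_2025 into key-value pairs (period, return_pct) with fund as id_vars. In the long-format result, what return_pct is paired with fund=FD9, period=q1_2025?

89.3

Unpivoting turns each (fund, wide-column) pair into one long row.
The wide cell at row FD9, column q1_2025 holds 89.3, so the long row (FD9, q1_2025) has return_pct=89.3.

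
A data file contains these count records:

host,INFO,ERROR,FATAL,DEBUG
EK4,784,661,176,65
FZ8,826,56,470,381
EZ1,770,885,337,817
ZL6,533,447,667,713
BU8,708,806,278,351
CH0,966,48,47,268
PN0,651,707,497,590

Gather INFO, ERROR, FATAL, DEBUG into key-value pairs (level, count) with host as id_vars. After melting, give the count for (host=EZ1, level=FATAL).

337

Unpivoting turns each (host, wide-column) pair into one long row.
The wide cell at row EZ1, column FATAL holds 337, so the long row (EZ1, FATAL) has count=337.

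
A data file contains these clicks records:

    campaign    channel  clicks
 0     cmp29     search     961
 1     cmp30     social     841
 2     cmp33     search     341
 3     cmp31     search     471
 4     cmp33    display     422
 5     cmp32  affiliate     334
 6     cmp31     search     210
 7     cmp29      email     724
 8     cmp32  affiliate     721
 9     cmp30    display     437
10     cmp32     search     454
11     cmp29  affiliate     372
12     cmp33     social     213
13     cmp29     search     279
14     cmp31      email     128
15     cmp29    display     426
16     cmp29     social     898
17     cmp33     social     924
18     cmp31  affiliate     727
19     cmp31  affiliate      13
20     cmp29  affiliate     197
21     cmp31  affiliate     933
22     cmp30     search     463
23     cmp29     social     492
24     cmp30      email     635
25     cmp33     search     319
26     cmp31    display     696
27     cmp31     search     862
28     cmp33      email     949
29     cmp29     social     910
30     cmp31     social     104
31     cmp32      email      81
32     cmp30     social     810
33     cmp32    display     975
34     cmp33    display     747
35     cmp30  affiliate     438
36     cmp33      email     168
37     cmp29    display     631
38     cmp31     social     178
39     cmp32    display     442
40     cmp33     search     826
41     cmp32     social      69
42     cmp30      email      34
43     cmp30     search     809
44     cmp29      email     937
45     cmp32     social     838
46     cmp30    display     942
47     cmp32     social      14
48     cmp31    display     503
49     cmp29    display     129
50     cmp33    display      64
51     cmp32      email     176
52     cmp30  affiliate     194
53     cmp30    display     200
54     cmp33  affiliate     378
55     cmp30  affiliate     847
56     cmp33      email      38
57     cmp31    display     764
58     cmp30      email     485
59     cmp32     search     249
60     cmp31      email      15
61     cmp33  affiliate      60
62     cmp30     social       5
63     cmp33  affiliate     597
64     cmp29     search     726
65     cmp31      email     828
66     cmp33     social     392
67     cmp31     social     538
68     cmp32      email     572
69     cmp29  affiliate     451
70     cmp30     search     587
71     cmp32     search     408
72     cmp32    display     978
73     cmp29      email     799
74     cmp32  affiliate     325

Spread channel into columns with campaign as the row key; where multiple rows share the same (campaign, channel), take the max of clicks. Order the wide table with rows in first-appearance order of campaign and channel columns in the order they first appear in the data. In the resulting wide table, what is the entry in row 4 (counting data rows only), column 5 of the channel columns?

With rows in first-appearance order of campaign, row 4 is campaign=cmp31. channel columns in first-appearance order: search, social, display, affiliate, email; column 5 is email.
Long rows with campaign=cmp31, channel=email: max(128, 15, 828) = 828.

828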